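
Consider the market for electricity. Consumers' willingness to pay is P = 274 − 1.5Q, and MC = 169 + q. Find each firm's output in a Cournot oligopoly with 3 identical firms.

In a 3-firm Cournot equilibrium, symmetry and the first-order condition give q = (274 − 169)/(7) = 15. So Q = 45 and P = 206.5.

q_i = 15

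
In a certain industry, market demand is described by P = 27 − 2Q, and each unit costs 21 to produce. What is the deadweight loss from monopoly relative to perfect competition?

DWL = 2.25

Perfect competition: P = MC = 21, so 27 − 2Q = 21 and Q = 3.
Monopoly sets MR = MC: 27 − 4Q = 21 ⇒ Q = 1.5, P = 27 − 2·1.5 = 24.
DWL is the triangle between Q = 1.5 and Q = 3: ½·(3 − 1.5)·(24 − 21) = 2.25.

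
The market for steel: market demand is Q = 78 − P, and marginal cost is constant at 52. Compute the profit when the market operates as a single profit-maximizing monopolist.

Profit = 169

Inverting demand: P = 78 − Q.
A monopolist chooses Q where MR = MC. MR = 78 − 2Q; setting this equal to 52 gives Q = 13 and P = 65.
Profit = (65 − 52)·13 = 169.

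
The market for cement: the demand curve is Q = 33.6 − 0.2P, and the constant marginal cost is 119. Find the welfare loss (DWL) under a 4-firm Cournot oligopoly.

Inverting demand: P = 168 − 5Q.
Competitive firms price at marginal cost: P = 119, giving Q = 9.8.
Cournot with 4 identical firms: the symmetric best-response condition is 168 − 25q = 119. Each firm produces q = 1.96, total output Q = 7.84, price P = 128.8.
DWL is the triangle between Q = 7.84 and Q = 9.8: ½·(9.8 − 7.84)·(128.8 − 119) = 9.604.

DWL = 9.604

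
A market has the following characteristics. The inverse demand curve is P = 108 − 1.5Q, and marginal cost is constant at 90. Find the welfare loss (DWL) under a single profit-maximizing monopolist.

DWL = 27

Perfect competition: P = MC = 90, so 108 − 1.5Q = 90 and Q = 12.
Monopoly sets MR = MC: 108 − 3Q = 90 ⇒ Q = 6, P = 108 − 1.5·6 = 99.
DWL is the triangle between Q = 6 and Q = 12: ½·(12 − 6)·(99 − 90) = 27.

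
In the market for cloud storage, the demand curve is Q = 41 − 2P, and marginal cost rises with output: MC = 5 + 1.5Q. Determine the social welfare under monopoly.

Inverting demand: P = 20.5 − 0.5Q.
A monopolist chooses Q where MR = MC. MR = 20.5 − Q; setting this equal to 5 + 1.5Q gives Q = 6.2 and P = 17.4.
CS = ½·(20.5 − 17.4)·6.2 = 9.61; PS = (17.4·6.2 − 5·6.2 − ½·1.5·6.2²) = 48.05; TS = 57.66.

TS = 57.66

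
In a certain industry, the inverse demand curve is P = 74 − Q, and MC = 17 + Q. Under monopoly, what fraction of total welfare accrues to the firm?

PS/TS = 0.75

A monopolist chooses Q where MR = MC. MR = 74 − 2Q; setting this equal to 17 + Q gives Q = 19 and P = 55.
CS = ½·(74 − 55)·19 = 180.5.
PS = P·Q − VC(Q) = 55·19 − (17·19 + ½·1·19²) = 541.5.
Share captured = PS/TS = 541.5/722 = 0.75.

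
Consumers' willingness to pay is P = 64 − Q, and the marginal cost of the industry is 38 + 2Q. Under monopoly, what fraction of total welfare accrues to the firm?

PS/TS = 0.8

Monopoly sets MR = MC: 64 − 2Q = 38 + 2Q ⇒ Q = 6.5, P = 64 − 6.5 = 57.5.
CS = ½·(64 − 57.5)·6.5 = 21.125.
PS = P·Q − VC(Q) = 57.5·6.5 − (38·6.5 + ½·2·6.5²) = 84.5.
Share captured = PS/TS = 84.5/105.625 = 0.8.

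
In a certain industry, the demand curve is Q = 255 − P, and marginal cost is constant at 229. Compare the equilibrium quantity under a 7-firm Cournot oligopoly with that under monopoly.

Inverting demand: P = 255 − Q.
Cournot with 7 identical firms: the symmetric best-response condition is 255 − 8q = 229. Each firm produces q = 3.25, total output Q = 22.75, price P = 232.25.
A monopolist chooses Q where MR = MC. MR = 255 − 2Q; setting this equal to 229 gives Q = 13 and P = 242.

Cournot: Q = 22.75; Monopoly: Q = 13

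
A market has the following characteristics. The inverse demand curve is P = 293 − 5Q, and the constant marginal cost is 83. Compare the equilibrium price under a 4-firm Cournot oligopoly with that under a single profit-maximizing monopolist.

Cournot with 4 identical firms: the symmetric best-response condition is 293 − 25q = 83. Each firm produces q = 8.4, total output Q = 33.6, price P = 125.
A monopolist chooses Q where MR = MC. MR = 293 − 10Q; setting this equal to 83 gives Q = 21 and P = 188.

Cournot: P = 125; Monopoly: P = 188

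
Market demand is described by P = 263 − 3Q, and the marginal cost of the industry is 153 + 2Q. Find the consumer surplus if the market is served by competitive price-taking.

CS = 726

Competitive equilibrium sets price equal to marginal cost: 263 − 3Q = 153 + 2Q, so Q = 22 and P = 197.
CS = ½·(263 − 197)·22 = 726.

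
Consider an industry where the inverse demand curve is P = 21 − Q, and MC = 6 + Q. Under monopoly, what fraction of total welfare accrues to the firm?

A monopolist chooses Q where MR = MC. MR = 21 − 2Q; setting this equal to 6 + Q gives Q = 5 and P = 16.
CS = ½·(21 − 16)·5 = 12.5.
PS = P·Q − VC(Q) = 16·5 − (6·5 + ½·1·5²) = 37.5.
Share captured = PS/TS = 37.5/50 = 0.75.

PS/TS = 0.75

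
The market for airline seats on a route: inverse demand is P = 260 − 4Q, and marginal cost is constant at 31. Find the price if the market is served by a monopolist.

A monopolist chooses Q where MR = MC. MR = 260 − 8Q; setting this equal to 31 gives Q = 28.625 and P = 145.5.

P = 145.5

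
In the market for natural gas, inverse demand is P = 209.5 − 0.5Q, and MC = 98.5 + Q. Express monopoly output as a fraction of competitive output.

Monopoly sets MR = MC: 209.5 − Q = 98.5 + Q ⇒ Q = 55.5, P = 209.5 − 0.5·55.5 = 181.75.
Under competition P = MC: 209.5 − 0.5Q = 98.5 + Q ⇒ Q = 74, P = 172.5.
Ratio Q_m/Q_c = 55.5/74 = 0.75.

Q_m/Q_c = 0.75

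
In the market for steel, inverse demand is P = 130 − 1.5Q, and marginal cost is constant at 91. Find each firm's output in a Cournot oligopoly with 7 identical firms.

q_i = 3.25

In a 7-firm Cournot equilibrium, symmetry and the first-order condition give q = (130 − 91)/(12) = 3.25. So Q = 22.75 and P = 95.875.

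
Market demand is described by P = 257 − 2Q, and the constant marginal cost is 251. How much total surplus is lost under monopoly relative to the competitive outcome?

Competitive firms price at marginal cost: P = 251, giving Q = 3.
The monopolist equates marginal revenue to marginal cost: 257 − 4Q = 251, so Q = 1.5. From demand, P = 254.
DWL is the triangle between Q = 1.5 and Q = 3: ½·(3 − 1.5)·(254 − 251) = 2.25.

DWL = 2.25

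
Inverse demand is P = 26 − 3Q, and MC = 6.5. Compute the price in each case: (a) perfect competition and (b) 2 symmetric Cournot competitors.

Competitive firms price at marginal cost: P = 6.5, giving Q = 6.5.
In a 2-firm Cournot equilibrium, symmetry and the first-order condition give q = (26 − 6.5)/(9) = 13/6. So Q = 13/3 and P = 13.

Competition: P = 6.5; Cournot: P = 13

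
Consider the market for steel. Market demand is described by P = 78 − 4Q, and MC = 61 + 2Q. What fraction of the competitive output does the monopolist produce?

Q_m/Q_c = 0.6

The monopolist equates marginal revenue to marginal cost: 78 − 8Q = 61 + 2Q, so Q = 1.7. From demand, P = 71.2.
Competitive equilibrium sets price equal to marginal cost: 78 − 4Q = 61 + 2Q, so Q = 17/6 and P = 200/3.
Ratio Q_m/Q_c = 1.7/(17/6) = 0.6.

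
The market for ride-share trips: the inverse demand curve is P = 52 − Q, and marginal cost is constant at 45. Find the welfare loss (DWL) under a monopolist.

DWL = 6.125

Competitive firms price at marginal cost: P = 45, giving Q = 7.
A monopolist chooses Q where MR = MC. MR = 52 − 2Q; setting this equal to 45 gives Q = 3.5 and P = 48.5.
DWL is the triangle between Q = 3.5 and Q = 7: ½·(7 − 3.5)·(48.5 − 45) = 6.125.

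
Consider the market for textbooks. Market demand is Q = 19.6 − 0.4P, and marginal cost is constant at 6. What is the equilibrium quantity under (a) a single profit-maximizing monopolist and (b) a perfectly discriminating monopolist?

Monopoly: Q = 8.6; Perfect PD: Q = 17.2

Inverting demand: P = 49 − 2.5Q.
Monopoly sets MR = MC: 49 − 5Q = 6 ⇒ Q = 8.6, P = 49 − 2.5·8.6 = 27.5.
A perfectly discriminating monopolist sells every unit with P(Q) ≥ MC(Q), so output equals the competitive quantity Q = 17.2. Each buyer pays their reservation price, so CS = 0 and the firm captures all surplus.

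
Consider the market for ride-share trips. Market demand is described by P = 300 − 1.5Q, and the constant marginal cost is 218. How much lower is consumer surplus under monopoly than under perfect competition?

Competitive firms price at marginal cost: P = 218, giving Q = 164/3.
CS = ½·(300 − 218)·164/3 = 6724/3.
The monopolist equates marginal revenue to marginal cost: 300 − 3Q = 218, so Q = 82/3. From demand, P = 259.
CS = ½·(300 − 259)·82/3 = 1681/3.
Change in consumer surplus: 1681/3 − 6724/3 = −1681.

CS falls by 1681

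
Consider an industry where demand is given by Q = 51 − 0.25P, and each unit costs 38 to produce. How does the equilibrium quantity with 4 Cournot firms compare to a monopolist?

Inverting demand: P = 204 − 4Q.
In a 4-firm Cournot equilibrium, symmetry and the first-order condition give q = (204 − 38)/(20) = 8.3. So Q = 33.2 and P = 71.2.
Monopoly sets MR = MC: 204 − 8Q = 38 ⇒ Q = 20.75, P = 204 − 4·20.75 = 121.

Cournot: Q = 33.2; Monopoly: Q = 20.75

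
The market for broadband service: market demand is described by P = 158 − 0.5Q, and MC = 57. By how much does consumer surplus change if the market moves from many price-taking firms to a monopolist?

Competitive firms price at marginal cost: P = 57, giving Q = 202.
CS = ½·(158 − 57)·202 = 10201.
A monopolist chooses Q where MR = MC. MR = 158 − Q; setting this equal to 57 gives Q = 101 and P = 107.5.
CS = ½·(158 − 107.5)·101 = 2550.25.
Change in consumer surplus: 2550.25 − 10201 = −7650.75.

Consumer surplus falls by 7650.75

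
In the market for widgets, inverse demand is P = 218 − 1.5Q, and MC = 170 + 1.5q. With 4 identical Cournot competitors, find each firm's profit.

π_i = 64

Cournot with 4 identical firms: the symmetric best-response condition is 218 − 7.5q = 170 + 1.5q. Each firm produces q = 16/3, total output Q = 64/3, price P = 186.
Each firm's profit = 186·16/3 − (170·16/3 + ½·1.5·(16/3)²) = 64.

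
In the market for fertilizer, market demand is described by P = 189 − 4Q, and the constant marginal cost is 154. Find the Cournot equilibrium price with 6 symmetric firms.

In a 6-firm Cournot equilibrium, symmetry and the first-order condition give q = (189 − 154)/(28) = 1.25. So Q = 7.5 and P = 159.

P = 159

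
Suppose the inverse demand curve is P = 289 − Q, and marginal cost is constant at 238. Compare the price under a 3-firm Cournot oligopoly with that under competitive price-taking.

Cournot with 3 identical firms: the symmetric best-response condition is 289 − 4q = 238. Each firm produces q = 12.75, total output Q = 38.25, price P = 250.75.
Under competition P = MC = 238, so Q = (289 − 238)/1 = 51.

Cournot: P = 250.75; Competition: P = 238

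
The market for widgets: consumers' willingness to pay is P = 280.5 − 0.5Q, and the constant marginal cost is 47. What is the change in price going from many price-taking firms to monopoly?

P rises by 116.75

Perfect competition: P = MC = 47, so 280.5 − 0.5Q = 47 and Q = 467.
A monopolist chooses Q where MR = MC. MR = 280.5 − Q; setting this equal to 47 gives Q = 233.5 and P = 163.75.
Change in price: 163.75 − 47 = 116.75.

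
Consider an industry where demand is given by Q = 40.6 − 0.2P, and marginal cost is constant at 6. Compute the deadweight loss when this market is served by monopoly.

Inverting demand: P = 203 − 5Q.
Under competition P = MC = 6, so Q = (203 − 6)/5 = 39.4.
Monopoly sets MR = MC: 203 − 10Q = 6 ⇒ Q = 19.7, P = 203 − 5·19.7 = 104.5.
DWL is the triangle between Q = 19.7 and Q = 39.4: ½·(39.4 − 19.7)·(104.5 − 6) = 970.225.

DWL = 970.225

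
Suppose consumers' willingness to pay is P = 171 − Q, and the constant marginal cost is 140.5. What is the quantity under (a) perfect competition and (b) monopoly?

Competitive firms price at marginal cost: P = 140.5, giving Q = 30.5.
Monopoly sets MR = MC: 171 − 2Q = 140.5 ⇒ Q = 15.25, P = 171 − 15.25 = 155.75.

Competition: Q = 30.5; Monopoly: Q = 15.25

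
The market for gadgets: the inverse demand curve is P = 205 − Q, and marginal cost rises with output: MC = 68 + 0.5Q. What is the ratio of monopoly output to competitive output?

A monopolist chooses Q where MR = MC. MR = 205 − 2Q; setting this equal to 68 + 0.5Q gives Q = 54.8 and P = 150.2.
Competitive equilibrium sets price equal to marginal cost: 205 − Q = 68 + 0.5Q, so Q = 274/3 and P = 341/3.
Ratio Q_m/Q_c = 54.8/(274/3) = 0.6.

Q_m/Q_c = 0.6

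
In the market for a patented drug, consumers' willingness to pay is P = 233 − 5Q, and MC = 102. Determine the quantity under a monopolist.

Q = 13.1

Monopoly sets MR = MC: 233 − 10Q = 102 ⇒ Q = 13.1, P = 233 − 5·13.1 = 167.5.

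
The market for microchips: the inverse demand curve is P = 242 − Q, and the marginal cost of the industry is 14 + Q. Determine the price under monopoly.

P = 166

The monopolist equates marginal revenue to marginal cost: 242 − 2Q = 14 + Q, so Q = 76. From demand, P = 166.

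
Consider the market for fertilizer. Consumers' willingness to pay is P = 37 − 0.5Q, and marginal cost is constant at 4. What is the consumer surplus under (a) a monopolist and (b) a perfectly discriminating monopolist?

Monopoly: CS = 272.25; Perfect PD: CS = 0

A monopolist chooses Q where MR = MC. MR = 37 − Q; setting this equal to 4 gives Q = 33 and P = 20.5.
CS = ½·(37 − 20.5)·33 = 272.25.
With perfect price discrimination, output is the efficient level Q = 66 (where demand meets MC), but every buyer pays their willingness to pay: CS = 0 and PS = total surplus.
CS = 0.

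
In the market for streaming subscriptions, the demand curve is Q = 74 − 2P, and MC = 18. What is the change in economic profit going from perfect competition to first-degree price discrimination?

Inverting demand: P = 37 − 0.5Q.
Under competition P = MC = 18, so Q = (37 − 18)/0.5 = 38.
Profit = (18 − 18)·38 = 0.
A perfectly discriminating monopolist sells every unit with P(Q) ≥ MC(Q), so output equals the competitive quantity Q = 38. Each buyer pays their reservation price, so CS = 0 and the firm captures all surplus.
PS equals the full surplus area, 361. Profit = 361 = 361.
Change in economic profit: 361 − 0 = 361.

Economic profit rises by 361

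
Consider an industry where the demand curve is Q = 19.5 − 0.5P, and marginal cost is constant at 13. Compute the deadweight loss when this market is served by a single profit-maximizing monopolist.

Inverting demand: P = 39 − 2Q.
Competitive firms price at marginal cost: P = 13, giving Q = 13.
A monopolist chooses Q where MR = MC. MR = 39 − 4Q; setting this equal to 13 gives Q = 6.5 and P = 26.
DWL is the triangle between Q = 6.5 and Q = 13: ½·(13 − 6.5)·(26 − 13) = 42.25.

DWL = 42.25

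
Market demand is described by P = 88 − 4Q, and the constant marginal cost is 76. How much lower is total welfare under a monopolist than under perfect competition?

TS falls by 4.5

Under competition P = MC = 76, so Q = (88 − 76)/4 = 3.
CS = ½·(88 − 76)·3 = 18; PS = (76 − 76)·3 = 0; TS = 18.
The monopolist equates marginal revenue to marginal cost: 88 − 8Q = 76, so Q = 1.5. From demand, P = 82.
CS = ½·(88 − 82)·1.5 = 4.5; PS = (82 − 76)·1.5 = 9; TS = 13.5.
Change in total welfare: 13.5 − 18 = −4.5.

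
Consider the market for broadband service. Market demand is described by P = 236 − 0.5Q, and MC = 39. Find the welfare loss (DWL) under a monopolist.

DWL = 9702.25

Under competition P = MC = 39, so Q = (236 − 39)/0.5 = 394.
Monopoly sets MR = MC: 236 − Q = 39 ⇒ Q = 197, P = 236 − 0.5·197 = 137.5.
DWL is the triangle between Q = 197 and Q = 394: ½·(394 − 197)·(137.5 − 39) = 9702.25.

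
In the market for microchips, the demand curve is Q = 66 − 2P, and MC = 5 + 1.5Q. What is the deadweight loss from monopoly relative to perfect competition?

Inverting demand: P = 33 − 0.5Q.
Under competition P = MC: 33 − 0.5Q = 5 + 1.5Q ⇒ Q = 14, P = 26.
Monopoly sets MR = MC: 33 − Q = 5 + 1.5Q ⇒ Q = 11.2, P = 33 − 0.5·11.2 = 27.4.
CS = ½·(33 − 26)·14 = 49; PS = (26·14 − 5·14 − ½·1.5·14²) = 147; TS = 196.
CS = ½·(33 − 27.4)·11.2 = 31.36; PS = (27.4·11.2 − 5·11.2 − ½·1.5·11.2²) = 156.8; TS = 188.16.
DWL = 196 − 188.16 = 7.84.

DWL = 7.84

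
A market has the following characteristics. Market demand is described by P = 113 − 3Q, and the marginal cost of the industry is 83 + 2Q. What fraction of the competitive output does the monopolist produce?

Q_m/Q_c = 0.625

A monopolist chooses Q where MR = MC. MR = 113 − 6Q; setting this equal to 83 + 2Q gives Q = 3.75 and P = 101.75.
Under competition P = MC: 113 − 3Q = 83 + 2Q ⇒ Q = 6, P = 95.
Ratio Q_m/Q_c = 3.75/6 = 0.625.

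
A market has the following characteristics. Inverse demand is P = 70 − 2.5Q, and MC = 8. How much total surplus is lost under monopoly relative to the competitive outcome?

DWL = 192.2

Perfect competition: P = MC = 8, so 70 − 2.5Q = 8 and Q = 24.8.
The monopolist equates marginal revenue to marginal cost: 70 − 5Q = 8, so Q = 12.4. From demand, P = 39.
DWL is the triangle between Q = 12.4 and Q = 24.8: ½·(24.8 − 12.4)·(39 − 8) = 192.2.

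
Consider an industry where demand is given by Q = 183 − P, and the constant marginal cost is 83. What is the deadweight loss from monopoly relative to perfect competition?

Inverting demand: P = 183 − Q.
Competitive firms price at marginal cost: P = 83, giving Q = 100.
The monopolist equates marginal revenue to marginal cost: 183 − 2Q = 83, so Q = 50. From demand, P = 133.
DWL is the triangle between Q = 50 and Q = 100: ½·(100 − 50)·(133 − 83) = 1250.

DWL = 1250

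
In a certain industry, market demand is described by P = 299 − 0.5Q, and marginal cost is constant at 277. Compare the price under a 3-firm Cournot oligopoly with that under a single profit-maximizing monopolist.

Cournot: P = 282.5; Monopoly: P = 288

In a 3-firm Cournot equilibrium, symmetry and the first-order condition give q = (299 − 277)/(2) = 11. So Q = 33 and P = 282.5.
The monopolist equates marginal revenue to marginal cost: 299 − Q = 277, so Q = 22. From demand, P = 288.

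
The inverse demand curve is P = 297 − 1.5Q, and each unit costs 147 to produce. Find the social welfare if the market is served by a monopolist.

TS = 5625

Monopoly sets MR = MC: 297 − 3Q = 147 ⇒ Q = 50, P = 297 − 1.5·50 = 222.
CS = ½·(297 − 222)·50 = 1875; PS = (222 − 147)·50 = 3750; TS = 5625.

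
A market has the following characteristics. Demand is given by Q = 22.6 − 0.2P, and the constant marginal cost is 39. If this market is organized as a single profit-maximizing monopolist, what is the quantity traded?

Inverting demand: P = 113 − 5Q.
Monopoly sets MR = MC: 113 − 10Q = 39 ⇒ Q = 7.4, P = 113 − 5·7.4 = 76.

Q = 7.4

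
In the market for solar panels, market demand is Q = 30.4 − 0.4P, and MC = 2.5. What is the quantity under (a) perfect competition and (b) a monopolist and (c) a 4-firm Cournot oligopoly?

Inverting demand: P = 76 − 2.5Q.
Perfect competition: P = MC = 2.5, so 76 − 2.5Q = 2.5 and Q = 29.4.
The monopolist equates marginal revenue to marginal cost: 76 − 5Q = 2.5, so Q = 14.7. From demand, P = 39.25.
In a 4-firm Cournot equilibrium, symmetry and the first-order condition give q = (76 − 2.5)/(12.5) = 5.88. So Q = 23.52 and P = 17.2.

Competition: Q = 29.4; Monopoly: Q = 14.7; Cournot: Q = 23.52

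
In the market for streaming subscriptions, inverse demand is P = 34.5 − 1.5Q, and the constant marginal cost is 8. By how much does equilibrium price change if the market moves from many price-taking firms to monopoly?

Equilibrium price rises by 13.25

Perfect competition: P = MC = 8, so 34.5 − 1.5Q = 8 and Q = 53/3.
Monopoly sets MR = MC: 34.5 − 3Q = 8 ⇒ Q = 53/6, P = 34.5 − 1.5·53/6 = 21.25.
Change in equilibrium price: 21.25 − 8 = 13.25.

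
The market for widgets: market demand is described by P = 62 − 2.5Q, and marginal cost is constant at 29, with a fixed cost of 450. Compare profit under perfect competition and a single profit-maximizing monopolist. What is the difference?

Perfect competition: P = MC = 29, so 62 − 2.5Q = 29 and Q = 13.2.
Profit = (29 − 29)·13.2 − 450 = −450.
Monopoly sets MR = MC: 62 − 5Q = 29 ⇒ Q = 6.6, P = 62 − 2.5·6.6 = 45.5.
Profit = (45.5 − 29)·6.6 − 450 = −341.1.
Change in profit: −341.1 − −450 = 108.9.

π rises by 108.9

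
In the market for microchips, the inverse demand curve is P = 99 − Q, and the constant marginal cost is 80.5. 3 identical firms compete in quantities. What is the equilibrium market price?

In a 3-firm Cournot equilibrium, symmetry and the first-order condition give q = (99 − 80.5)/(4) = 4.625. So Q = 13.875 and P = 85.125.

P = 85.125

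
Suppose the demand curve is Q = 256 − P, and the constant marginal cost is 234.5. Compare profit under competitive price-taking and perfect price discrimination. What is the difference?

π rises by 231.125

Inverting demand: P = 256 − Q.
Under competition P = MC = 234.5, so Q = (256 − 234.5)/1 = 21.5.
Profit = (234.5 − 234.5)·21.5 = 0.
A perfectly discriminating monopolist sells every unit with P(Q) ≥ MC(Q), so output equals the competitive quantity Q = 21.5. Each buyer pays their reservation price, so CS = 0 and the firm captures all surplus.
PS equals the full surplus area, 231.125. Profit = 231.125 = 231.125.
Change in profit: 231.125 − 0 = 231.125.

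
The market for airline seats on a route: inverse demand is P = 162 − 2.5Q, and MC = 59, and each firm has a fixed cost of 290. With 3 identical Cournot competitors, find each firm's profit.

With 3 symmetric Cournot firms, each firm's FOC gives 162 − 10q = 59, so q = 10.3, Q = 3·10.3 = 30.9, and P = 84.75.
Each firm's profit = (84.75 − 59)·10.3 − 290 = −24.775.

π_i = −24.775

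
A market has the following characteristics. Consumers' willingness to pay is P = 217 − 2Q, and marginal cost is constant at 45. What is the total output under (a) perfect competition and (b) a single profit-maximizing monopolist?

Competition: Q = 86; Monopoly: Q = 43

Perfect competition: P = MC = 45, so 217 − 2Q = 45 and Q = 86.
A monopolist chooses Q where MR = MC. MR = 217 − 4Q; setting this equal to 45 gives Q = 43 and P = 131.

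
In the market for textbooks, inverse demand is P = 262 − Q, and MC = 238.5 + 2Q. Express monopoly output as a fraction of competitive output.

Q_m/Q_c = 0.75

The monopolist equates marginal revenue to marginal cost: 262 − 2Q = 238.5 + 2Q, so Q = 5.875. From demand, P = 256.125.
Under competition P = MC: 262 − Q = 238.5 + 2Q ⇒ Q = 47/6, P = 1525/6.
Ratio Q_m/Q_c = 5.875/(47/6) = 0.75.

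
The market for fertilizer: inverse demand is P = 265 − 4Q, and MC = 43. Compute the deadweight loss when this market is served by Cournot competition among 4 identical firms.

DWL = 246.42

Under competition P = MC = 43, so Q = (265 − 43)/4 = 55.5.
Cournot with 4 identical firms: the symmetric best-response condition is 265 − 20q = 43. Each firm produces q = 11.1, total output Q = 44.4, price P = 87.4.
DWL is the triangle between Q = 44.4 and Q = 55.5: ½·(55.5 − 44.4)·(87.4 − 43) = 246.42.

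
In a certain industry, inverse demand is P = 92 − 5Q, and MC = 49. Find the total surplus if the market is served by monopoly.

Monopoly sets MR = MC: 92 − 10Q = 49 ⇒ Q = 4.3, P = 92 − 5·4.3 = 70.5.
CS = ½·(92 − 70.5)·4.3 = 46.225; PS = (70.5 − 49)·4.3 = 92.45; TS = 138.675.

TS = 138.675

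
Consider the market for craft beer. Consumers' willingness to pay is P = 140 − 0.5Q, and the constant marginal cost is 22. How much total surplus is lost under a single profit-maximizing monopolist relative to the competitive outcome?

Under competition P = MC = 22, so Q = (140 − 22)/0.5 = 236.
The monopolist equates marginal revenue to marginal cost: 140 − Q = 22, so Q = 118. From demand, P = 81.
DWL is the triangle between Q = 118 and Q = 236: ½·(236 − 118)·(81 − 22) = 3481.

DWL = 3481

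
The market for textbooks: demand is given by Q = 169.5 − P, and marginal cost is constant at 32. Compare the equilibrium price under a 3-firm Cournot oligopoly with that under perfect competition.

Inverting demand: P = 169.5 − Q.
With 3 symmetric Cournot firms, each firm's FOC gives 169.5 − 4q = 32, so q = 34.375, Q = 3·34.375 = 103.125, and P = 66.375.
Under competition P = MC = 32, so Q = (169.5 − 32)/1 = 137.5.

Cournot: P = 66.375; Competition: P = 32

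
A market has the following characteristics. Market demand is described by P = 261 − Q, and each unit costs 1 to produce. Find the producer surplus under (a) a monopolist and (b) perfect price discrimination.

Monopoly: PS = 16900; Perfect PD: PS = 33800

Monopoly sets MR = MC: 261 − 2Q = 1 ⇒ Q = 130, P = 261 − 130 = 131.
PS = (131 − 1)·130 = 16900.
With perfect price discrimination, output is the efficient level Q = 260 (where demand meets MC), but every buyer pays their willingness to pay: CS = 0 and PS = total surplus.
PS = ½·(261 − 1)·260 = 33800.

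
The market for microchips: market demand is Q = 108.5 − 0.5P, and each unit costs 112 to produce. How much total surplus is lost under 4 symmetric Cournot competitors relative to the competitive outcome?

Inverting demand: P = 217 − 2Q.
Competitive firms price at marginal cost: P = 112, giving Q = 52.5.
Cournot with 4 identical firms: the symmetric best-response condition is 217 − 10q = 112. Each firm produces q = 10.5, total output Q = 42, price P = 133.
DWL is the triangle between Q = 42 and Q = 52.5: ½·(52.5 − 42)·(133 − 112) = 110.25.

DWL = 110.25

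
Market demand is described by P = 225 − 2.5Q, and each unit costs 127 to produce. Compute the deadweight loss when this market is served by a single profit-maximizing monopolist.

DWL = 480.2

Perfect competition: P = MC = 127, so 225 − 2.5Q = 127 and Q = 39.2.
A monopolist chooses Q where MR = MC. MR = 225 − 5Q; setting this equal to 127 gives Q = 19.6 and P = 176.
DWL is the triangle between Q = 19.6 and Q = 39.2: ½·(39.2 − 19.6)·(176 − 127) = 480.2.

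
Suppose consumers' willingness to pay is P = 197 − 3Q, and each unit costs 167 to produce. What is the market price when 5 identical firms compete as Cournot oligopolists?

P = 172

In a 5-firm Cournot equilibrium, symmetry and the first-order condition give q = (197 − 167)/(18) = 5/3. So Q = 25/3 and P = 172.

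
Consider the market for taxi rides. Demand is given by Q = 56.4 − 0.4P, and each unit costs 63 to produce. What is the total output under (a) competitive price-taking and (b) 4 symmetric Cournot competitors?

Inverting demand: P = 141 − 2.5Q.
Under competition P = MC = 63, so Q = (141 − 63)/2.5 = 31.2.
Cournot with 4 identical firms: the symmetric best-response condition is 141 − 12.5q = 63. Each firm produces q = 6.24, total output Q = 24.96, price P = 78.6.

Competition: Q = 31.2; Cournot: Q = 24.96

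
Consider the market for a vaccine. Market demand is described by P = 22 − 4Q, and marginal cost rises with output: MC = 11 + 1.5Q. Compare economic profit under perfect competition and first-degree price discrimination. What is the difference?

π rises by 8

Competitive equilibrium sets price equal to marginal cost: 22 − 4Q = 11 + 1.5Q, so Q = 2 and P = 14.
Profit = 14·2 − (11·2 + ½·1.5·2²) = 3.
With perfect price discrimination, output is the efficient level Q = 2 (where demand meets MC), but every buyer pays their willingness to pay: CS = 0 and PS = total surplus.
PS equals the full surplus area, 11. Profit = 11 = 11.
Change in economic profit: 11 − 3 = 8.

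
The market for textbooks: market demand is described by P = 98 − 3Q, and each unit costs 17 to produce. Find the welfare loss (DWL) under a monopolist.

Perfect competition: P = MC = 17, so 98 − 3Q = 17 and Q = 27.
A monopolist chooses Q where MR = MC. MR = 98 − 6Q; setting this equal to 17 gives Q = 13.5 and P = 57.5.
DWL is the triangle between Q = 13.5 and Q = 27: ½·(27 − 13.5)·(57.5 − 17) = 273.375.

DWL = 273.375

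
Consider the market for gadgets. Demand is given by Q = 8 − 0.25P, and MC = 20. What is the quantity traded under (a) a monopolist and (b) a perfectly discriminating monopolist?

Inverting demand: P = 32 − 4Q.
A monopolist chooses Q where MR = MC. MR = 32 − 8Q; setting this equal to 20 gives Q = 1.5 and P = 26.
Under first-degree price discrimination the firm charges each unit its demand price and produces up to where P = MC, i.e. Q = 3. Consumer surplus is zero; producer surplus equals total surplus.

Monopoly: Q = 1.5; Perfect PD: Q = 3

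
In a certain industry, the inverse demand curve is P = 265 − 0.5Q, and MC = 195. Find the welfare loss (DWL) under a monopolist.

Perfect competition: P = MC = 195, so 265 − 0.5Q = 195 and Q = 140.
Monopoly sets MR = MC: 265 − Q = 195 ⇒ Q = 70, P = 265 − 0.5·70 = 230.
DWL is the triangle between Q = 70 and Q = 140: ½·(140 − 70)·(230 − 195) = 1225.

DWL = 1225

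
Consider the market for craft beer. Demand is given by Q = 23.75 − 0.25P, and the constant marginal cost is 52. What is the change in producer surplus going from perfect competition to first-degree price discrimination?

Inverting demand: P = 95 − 4Q.
Under competition P = MC = 52, so Q = (95 − 52)/4 = 10.75.
PS = (52 − 52)·10.75 = 0.
Under first-degree price discrimination the firm charges each unit its demand price and produces up to where P = MC, i.e. Q = 10.75. Consumer surplus is zero; producer surplus equals total surplus.
PS = ½·(95 − 52)·10.75 = 231.125.
Change in producer surplus: 231.125 − 0 = 231.125.

Producer surplus rises by 231.125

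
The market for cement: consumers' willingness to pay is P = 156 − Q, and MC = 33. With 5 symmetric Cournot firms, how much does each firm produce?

Cournot with 5 identical firms: the symmetric best-response condition is 156 − 6q = 33. Each firm produces q = 20.5, total output Q = 102.5, price P = 53.5.

q_i = 20.5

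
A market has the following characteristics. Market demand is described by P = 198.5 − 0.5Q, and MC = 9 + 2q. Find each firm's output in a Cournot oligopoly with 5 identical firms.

q_i = 37.9

Cournot with 5 identical firms: the symmetric best-response condition is 198.5 − 3q = 9 + 2q. Each firm produces q = 37.9, total output Q = 189.5, price P = 103.75.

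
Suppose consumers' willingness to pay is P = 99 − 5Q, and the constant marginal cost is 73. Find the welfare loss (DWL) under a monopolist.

DWL = 16.9

Under competition P = MC = 73, so Q = (99 − 73)/5 = 5.2.
Monopoly sets MR = MC: 99 − 10Q = 73 ⇒ Q = 2.6, P = 99 − 5·2.6 = 86.
DWL is the triangle between Q = 2.6 and Q = 5.2: ½·(5.2 − 2.6)·(86 − 73) = 16.9.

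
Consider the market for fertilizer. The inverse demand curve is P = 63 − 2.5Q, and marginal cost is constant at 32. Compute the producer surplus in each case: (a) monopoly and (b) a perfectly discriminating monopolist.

A monopolist chooses Q where MR = MC. MR = 63 − 5Q; setting this equal to 32 gives Q = 6.2 and P = 47.5.
PS = (47.5 − 32)·6.2 = 96.1.
A perfectly discriminating monopolist sells every unit with P(Q) ≥ MC(Q), so output equals the competitive quantity Q = 12.4. Each buyer pays their reservation price, so CS = 0 and the firm captures all surplus.
PS = ½·(63 − 32)·12.4 = 192.2.

Monopoly: PS = 96.1; Perfect PD: PS = 192.2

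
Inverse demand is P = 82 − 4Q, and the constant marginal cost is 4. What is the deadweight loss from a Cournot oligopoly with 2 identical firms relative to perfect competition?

DWL = 84.5

Perfect competition: P = MC = 4, so 82 − 4Q = 4 and Q = 19.5.
Cournot with 2 identical firms: the symmetric best-response condition is 82 − 12q = 4. Each firm produces q = 6.5, total output Q = 13, price P = 30.
DWL is the triangle between Q = 13 and Q = 19.5: ½·(19.5 − 13)·(30 − 4) = 84.5.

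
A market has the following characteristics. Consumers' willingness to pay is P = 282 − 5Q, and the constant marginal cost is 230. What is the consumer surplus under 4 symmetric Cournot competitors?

Cournot with 4 identical firms: the symmetric best-response condition is 282 − 25q = 230. Each firm produces q = 2.08, total output Q = 8.32, price P = 240.4.
CS = ½·(282 − 240.4)·8.32 = 173.056.

CS = 173.056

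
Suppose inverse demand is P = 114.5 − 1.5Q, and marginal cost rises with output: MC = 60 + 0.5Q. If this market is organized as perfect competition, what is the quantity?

Q = 27.25

Competitive equilibrium sets price equal to marginal cost: 114.5 − 1.5Q = 60 + 0.5Q, so Q = 27.25 and P = 73.625.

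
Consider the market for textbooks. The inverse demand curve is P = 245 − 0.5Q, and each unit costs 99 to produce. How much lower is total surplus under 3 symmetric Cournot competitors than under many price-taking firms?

Competitive firms price at marginal cost: P = 99, giving Q = 292.
CS = ½·(245 − 99)·292 = 21316; PS = (99 − 99)·292 = 0; TS = 21316.
Cournot with 3 identical firms: the symmetric best-response condition is 245 − 2q = 99. Each firm produces q = 73, total output Q = 219, price P = 135.5.
CS = ½·(245 − 135.5)·219 = 11990.25; PS = (135.5 − 99)·219 = 7993.5; TS = 19983.75.
Change in total surplus: 19983.75 − 21316 = −1332.25.

Total surplus falls by 1332.25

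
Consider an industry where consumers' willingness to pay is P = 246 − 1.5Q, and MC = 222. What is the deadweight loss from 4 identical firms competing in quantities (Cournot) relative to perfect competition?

DWL = 7.68

Perfect competition: P = MC = 222, so 246 − 1.5Q = 222 and Q = 16.
Cournot with 4 identical firms: the symmetric best-response condition is 246 − 7.5q = 222. Each firm produces q = 3.2, total output Q = 12.8, price P = 226.8.
DWL is the triangle between Q = 12.8 and Q = 16: ½·(16 − 12.8)·(226.8 − 222) = 7.68.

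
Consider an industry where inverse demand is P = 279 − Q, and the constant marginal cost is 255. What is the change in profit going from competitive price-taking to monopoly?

Profit rises by 144

Under competition P = MC = 255, so Q = (279 − 255)/1 = 24.
Profit = (255 − 255)·24 = 0.
The monopolist equates marginal revenue to marginal cost: 279 − 2Q = 255, so Q = 12. From demand, P = 267.
Profit = (267 − 255)·12 = 144.
Change in profit: 144 − 0 = 144.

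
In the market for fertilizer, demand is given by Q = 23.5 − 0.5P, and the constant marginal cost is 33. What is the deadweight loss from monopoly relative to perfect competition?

DWL = 12.25

Inverting demand: P = 47 − 2Q.
Competitive firms price at marginal cost: P = 33, giving Q = 7.
A monopolist chooses Q where MR = MC. MR = 47 − 4Q; setting this equal to 33 gives Q = 3.5 and P = 40.
DWL is the triangle between Q = 3.5 and Q = 7: ½·(7 − 3.5)·(40 − 33) = 12.25.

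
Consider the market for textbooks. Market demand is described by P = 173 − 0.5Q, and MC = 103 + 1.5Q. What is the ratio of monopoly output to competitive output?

A monopolist chooses Q where MR = MC. MR = 173 − Q; setting this equal to 103 + 1.5Q gives Q = 28 and P = 159.
Under competition P = MC: 173 − 0.5Q = 103 + 1.5Q ⇒ Q = 35, P = 155.5.
Ratio Q_m/Q_c = 28/35 = 0.8.

Q_m/Q_c = 0.8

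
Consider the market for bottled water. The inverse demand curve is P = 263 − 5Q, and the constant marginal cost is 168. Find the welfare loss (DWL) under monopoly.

DWL = 225.625

Under competition P = MC = 168, so Q = (263 − 168)/5 = 19.
A monopolist chooses Q where MR = MC. MR = 263 − 10Q; setting this equal to 168 gives Q = 9.5 and P = 215.5.
DWL is the triangle between Q = 9.5 and Q = 19: ½·(19 − 9.5)·(215.5 − 168) = 225.625.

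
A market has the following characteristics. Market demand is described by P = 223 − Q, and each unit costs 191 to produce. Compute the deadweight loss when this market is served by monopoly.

DWL = 128

Under competition P = MC = 191, so Q = (223 − 191)/1 = 32.
A monopolist chooses Q where MR = MC. MR = 223 − 2Q; setting this equal to 191 gives Q = 16 and P = 207.
DWL is the triangle between Q = 16 and Q = 32: ½·(32 − 16)·(207 − 191) = 128.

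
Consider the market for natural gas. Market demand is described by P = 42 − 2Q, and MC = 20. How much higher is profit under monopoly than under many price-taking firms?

Competitive firms price at marginal cost: P = 20, giving Q = 11.
Profit = (20 − 20)·11 = 0.
The monopolist equates marginal revenue to marginal cost: 42 − 4Q = 20, so Q = 5.5. From demand, P = 31.
Profit = (31 − 20)·5.5 = 60.5.
Change in profit: 60.5 − 0 = 60.5.

Profit rises by 60.5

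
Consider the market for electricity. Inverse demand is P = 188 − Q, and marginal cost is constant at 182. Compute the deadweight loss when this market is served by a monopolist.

Perfect competition: P = MC = 182, so 188 − Q = 182 and Q = 6.
Monopoly sets MR = MC: 188 − 2Q = 182 ⇒ Q = 3, P = 188 − 3 = 185.
DWL is the triangle between Q = 3 and Q = 6: ½·(6 − 3)·(185 − 182) = 4.5.

DWL = 4.5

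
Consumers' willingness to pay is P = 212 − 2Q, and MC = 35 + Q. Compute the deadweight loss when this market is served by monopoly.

DWL = 835.44

Competitive equilibrium sets price equal to marginal cost: 212 − 2Q = 35 + Q, so Q = 59 and P = 94.
The monopolist equates marginal revenue to marginal cost: 212 − 4Q = 35 + Q, so Q = 35.4. From demand, P = 141.2.
CS = ½·(212 − 94)·59 = 3481; PS = (94·59 − 35·59 − ½·1·59²) = 1740.5; TS = 5221.5.
CS = ½·(212 − 141.2)·35.4 = 1253.16; PS = (141.2·35.4 − 35·35.4 − ½·1·35.4²) = 3132.9; TS = 4386.06.
DWL = 5221.5 − 4386.06 = 835.44.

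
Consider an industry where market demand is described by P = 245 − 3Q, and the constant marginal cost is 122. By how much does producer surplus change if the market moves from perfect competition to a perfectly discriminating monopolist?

PS rises by 2521.5

Perfect competition: P = MC = 122, so 245 − 3Q = 122 and Q = 41.
PS = (122 − 122)·41 = 0.
Under first-degree price discrimination the firm charges each unit its demand price and produces up to where P = MC, i.e. Q = 41. Consumer surplus is zero; producer surplus equals total surplus.
PS = ½·(245 − 122)·41 = 2521.5.
Change in producer surplus: 2521.5 − 0 = 2521.5.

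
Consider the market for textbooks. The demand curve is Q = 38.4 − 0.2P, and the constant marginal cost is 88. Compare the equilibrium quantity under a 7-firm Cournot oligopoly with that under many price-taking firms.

Inverting demand: P = 192 − 5Q.
In a 7-firm Cournot equilibrium, symmetry and the first-order condition give q = (192 − 88)/(40) = 2.6. So Q = 18.2 and P = 101.
Competitive firms price at marginal cost: P = 88, giving Q = 20.8.

Cournot: Q = 18.2; Competition: Q = 20.8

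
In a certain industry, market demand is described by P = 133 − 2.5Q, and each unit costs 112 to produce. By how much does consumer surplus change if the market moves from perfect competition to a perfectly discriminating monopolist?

Perfect competition: P = MC = 112, so 133 − 2.5Q = 112 and Q = 8.4.
CS = ½·(133 − 112)·8.4 = 88.2.
A perfectly discriminating monopolist sells every unit with P(Q) ≥ MC(Q), so output equals the competitive quantity Q = 8.4. Each buyer pays their reservation price, so CS = 0 and the firm captures all surplus.
CS = 0.
Change in consumer surplus: 0 − 88.2 = −88.2.

Consumer surplus falls by 88.2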